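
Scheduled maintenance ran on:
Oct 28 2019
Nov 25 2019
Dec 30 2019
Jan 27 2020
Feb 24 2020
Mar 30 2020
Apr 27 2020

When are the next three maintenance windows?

May 25 2020, Jun 29 2020, Jul 27 2020

Every date is a Monday; gaps 28, 35, 28, 28, 35, 28 days.
Each is the last Monday of its month (at least one falls on the 29th or later, ruling out '4th Monday').
May 2020 ends with Monday May 25 2020.
Last Monday of June 2020: Jun 29 2020.
July 2020 ends with Monday Jul 27 2020.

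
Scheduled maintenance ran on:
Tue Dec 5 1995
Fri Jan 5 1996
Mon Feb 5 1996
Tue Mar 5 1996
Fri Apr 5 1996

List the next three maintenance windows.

Sun May 5 1996, Wed Jun 5 1996, Fri Jul 5 1996

Gaps: 31, 31, 29, 31 days — not constant. Every event is on the 5th of the month.
Pattern: the 5th of each month.
Next: May 1996 → Sun May 5 1996.
June 1996: Wed Jun 5 1996.
July 1996: Fri Jul 5 1996.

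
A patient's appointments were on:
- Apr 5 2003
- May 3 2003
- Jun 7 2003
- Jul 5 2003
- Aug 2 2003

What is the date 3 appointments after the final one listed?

These are Saturdays at 28- or 35-day spacing (28, 35, 28, 28).
The pattern: 1st Saturday of the month.
September 2003 — 1st Saturday is Sep 6 2003.
October 2003 — 1st Saturday is Oct 4 2003.
1st Saturday of November 2003: Nov 1 2003.

Nov 1 2003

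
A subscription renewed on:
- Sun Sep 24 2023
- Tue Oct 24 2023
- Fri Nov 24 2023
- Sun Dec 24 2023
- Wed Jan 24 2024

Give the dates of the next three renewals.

The day-of-month is always 24 (30, 31, 30, 31 days between events).
So this recurs on the 24th of each month.
February 2024: Sat Feb 24 2024.
Next: March 2024 → Sun Mar 24 2024.
Next: April 2024 → Wed Apr 24 2024.

Sat Feb 24 2024, Sun Mar 24 2024, Wed Apr 24 2024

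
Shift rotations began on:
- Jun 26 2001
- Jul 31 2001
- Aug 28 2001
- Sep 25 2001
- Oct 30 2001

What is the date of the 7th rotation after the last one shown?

All Tuesdays; the gaps (35, 28, 28, 35) vary with month length.
This is the last Tuesday of each month.
Last Tuesday of November 2001: Nov 27 2001.
December 2001 ends with Tuesday Dec 25 2001.
January 2002 ends with Tuesday Jan 29 2002.
February 2002 ends with Tuesday Feb 26 2002.
Last Tuesday of March 2002: Mar 26 2002.
April 2002 ends with Tuesday Apr 30 2002.
Last Tuesday of May 2002: May 28 2002.

May 28 2002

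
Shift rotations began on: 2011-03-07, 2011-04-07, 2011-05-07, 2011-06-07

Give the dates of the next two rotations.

2011-07-07, 2011-08-07

Gaps: 31, 30, 31 days — not constant. Every event is on the 7th of the month.
Pattern: the 7th of each month.
July 2011: 2011-07-07.
August 2011: 2011-08-07.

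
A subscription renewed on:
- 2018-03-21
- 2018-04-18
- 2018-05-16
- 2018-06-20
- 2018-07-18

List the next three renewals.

2018-08-15, 2018-09-19, 2018-10-17

Gaps: 28, 28, 35, 28 days — a mix of 28 and 35. Every date is a Wednesday.
Each is the 3rd Wednesday of its month.
August 2018 — 3rd Wednesday is 2018-08-15.
September 2018 — 3rd Wednesday is 2018-09-19.
3rd Wednesday of October 2018: 2018-10-17.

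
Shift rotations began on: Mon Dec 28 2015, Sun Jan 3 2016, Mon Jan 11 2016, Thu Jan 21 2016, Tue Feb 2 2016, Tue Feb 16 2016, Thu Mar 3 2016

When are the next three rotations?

Gaps: 6, 8, 10, 12, 14, 16 days — each gap is 2 larger than the previous one.
Next gap: 18 days. Thu Mar 3 2016 + 18 days = Mon Mar 21 2016.
Next gap: 20 days. Mon Mar 21 2016 + 20 days = Sun Apr 10 2016.
Next gap: 22 days. Sun Apr 10 2016 + 22 days = Mon May 2 2016.

Mon Mar 21 2016, Sun Apr 10 2016, Mon May 2 2016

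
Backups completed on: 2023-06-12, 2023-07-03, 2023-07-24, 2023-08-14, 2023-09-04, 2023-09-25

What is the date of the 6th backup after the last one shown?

2024-01-29

Every event comes 21 days after the last (21, 21, 21, 21, 21).
2023-09-25 + 21 days = 2023-10-16.
2023-10-16 + 21 days = 2023-11-06.
2023-11-06 + 21 days = 2023-11-27.
2023-11-27 + 21 days = 2023-12-18.
2023-12-18 + 21 days = 2024-01-08.
2024-01-08 + 21 days = 2024-01-29.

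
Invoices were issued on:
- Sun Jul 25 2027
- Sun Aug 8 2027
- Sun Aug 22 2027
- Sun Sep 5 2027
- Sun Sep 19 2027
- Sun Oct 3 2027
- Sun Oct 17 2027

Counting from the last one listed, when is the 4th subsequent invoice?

Sun Dec 12 2027

The spacing is 14, 14, 14, 14, 14, 14 days — always 14 days.
Sun Oct 17 2027 + 14 days = Sun Oct 31 2027.
Sun Oct 31 2027 + 14 days = Sun Nov 14 2027.
Sun Nov 14 2027 + 14 days = Sun Nov 28 2027.
Sun Nov 28 2027 + 14 days = Sun Dec 12 2027.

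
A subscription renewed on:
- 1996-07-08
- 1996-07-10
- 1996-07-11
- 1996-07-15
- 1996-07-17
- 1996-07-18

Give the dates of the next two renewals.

The gap pattern 2, 1, 4, 2, 1 repeats every 3 events.
These are the Mondays, Wednesdays and Thursdays of each week.
Next Monday: 1996-07-22.
Next Wednesday: 1996-07-24.

1996-07-22, 1996-07-24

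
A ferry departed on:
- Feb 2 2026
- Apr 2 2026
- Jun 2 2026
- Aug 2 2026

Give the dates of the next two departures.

Each date is the 2nd; the gaps (59, 61, 61) track the month lengths.
The rule is the 2nd of every 2 months.
October 2026: Oct 2 2026.
December 2026: Dec 2 2026.

Oct 2 2026, Dec 2 2026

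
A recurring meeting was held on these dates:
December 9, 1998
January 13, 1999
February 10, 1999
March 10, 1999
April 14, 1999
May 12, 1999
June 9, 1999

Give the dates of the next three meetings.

These are Wednesdays at 28- or 35-day spacing (35, 28, 28, 35, 28, 28).
The pattern: 2nd Wednesday of the month.
July 1999 — 2nd Wednesday is July 14, 1999.
August 1999 — 2nd Wednesday is August 11, 1999.
September 1999 — 2nd Wednesday is September 8, 1999.

July 14, 1999; August 11, 1999; September 8, 1999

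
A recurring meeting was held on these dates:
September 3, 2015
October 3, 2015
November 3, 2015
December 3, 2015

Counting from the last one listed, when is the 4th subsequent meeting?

Each date is the 3rd; the gaps (30, 31, 30) track the month lengths.
The rule is the 3rd of each month.
January 2016: January 3, 2016.
February 2016: February 3, 2016.
March 2016: March 3, 2016.
April 2016: April 3, 2016.

April 3, 2016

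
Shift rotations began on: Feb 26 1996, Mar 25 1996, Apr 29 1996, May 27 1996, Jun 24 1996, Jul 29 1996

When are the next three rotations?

All Mondays; the gaps (28, 35, 28, 28, 35) vary with month length.
This is the last Monday of each month.
Last Monday of August 1996: Aug 26 1996.
September 1996 ends with Monday Sep 30 1996.
October 1996 ends with Monday Oct 28 1996.

Aug 26 1996, Sep 30 1996, Oct 28 1996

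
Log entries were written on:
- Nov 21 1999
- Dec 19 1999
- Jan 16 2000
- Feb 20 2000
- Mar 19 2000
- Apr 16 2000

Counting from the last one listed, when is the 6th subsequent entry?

Oct 15 2000

All dates are Sundays, 28, 28, 35, 28, 28 days apart.
Specifically, the 3rd Sunday of each month.
3rd Sunday of May 2000: May 21 2000.
June 2000 — 3rd Sunday is Jun 18 2000.
3rd Sunday of July 2000: Jul 16 2000.
3rd Sunday of August 2000: Aug 20 2000.
3rd Sunday of September 2000: Sep 17 2000.
October 2000 — 3rd Sunday is Oct 15 2000.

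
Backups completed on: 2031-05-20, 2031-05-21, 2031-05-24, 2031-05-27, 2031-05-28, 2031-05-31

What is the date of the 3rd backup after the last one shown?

2031-06-07

The gap pattern 1, 3, 3, 1, 3 repeats every 3 events.
These are the Tuesdays, Wednesdays and Saturdays of each week.
The following Tuesday is 2031-06-03.
Next Wednesday: 2031-06-04.
Next Saturday: 2031-06-07.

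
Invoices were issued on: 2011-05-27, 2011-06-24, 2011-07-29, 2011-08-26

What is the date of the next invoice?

These are Fridays with 28, 35, 28-day gaps.
Each is the final Friday of its month — 2011-07-29 is past the 28th, so '4th Friday' doesn't fit.
September 2011 ends with Friday 2011-09-30.

2011-09-30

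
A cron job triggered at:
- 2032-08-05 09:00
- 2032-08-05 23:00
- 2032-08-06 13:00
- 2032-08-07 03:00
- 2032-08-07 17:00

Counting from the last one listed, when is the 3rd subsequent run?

2032-08-09 11:00

The interval is a steady 14 hours (14, 14, 14, 14).
2032-08-07 17:00 + 14 h = 2032-08-08 07:00.
2032-08-08 07:00 + 14 h = 2032-08-08 21:00.
2032-08-08 21:00 + 14 h = 2032-08-09 11:00.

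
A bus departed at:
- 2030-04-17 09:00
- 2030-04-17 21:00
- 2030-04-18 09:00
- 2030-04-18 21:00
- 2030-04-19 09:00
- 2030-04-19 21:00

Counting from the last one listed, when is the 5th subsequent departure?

Spacing: 12, 12, 12, 12, 12 h — constant 12 h.
2030-04-19 21:00 + 12 h = 2030-04-20 09:00.
2030-04-20 09:00 + 12 h = 2030-04-20 21:00.
2030-04-20 21:00 + 12 h = 2030-04-21 09:00.
2030-04-21 09:00 + 12 h = 2030-04-21 21:00.
2030-04-21 21:00 + 12 h = 2030-04-22 09:00.

2030-04-22 09:00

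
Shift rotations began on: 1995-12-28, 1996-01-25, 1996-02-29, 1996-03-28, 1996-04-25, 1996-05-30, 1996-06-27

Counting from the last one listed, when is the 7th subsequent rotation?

All Thursdays; the gaps (28, 35, 28, 28, 35, 28) vary with month length.
This is the last Thursday of each month.
Last Thursday of July 1996: 1996-07-25.
August 1996 ends with Thursday 1996-08-29.
September 1996 ends with Thursday 1996-09-26.
Last Thursday of October 1996: 1996-10-31.
Last Thursday of November 1996: 1996-11-28.
December 1996 ends with Thursday 1996-12-26.
January 1997 ends with Thursday 1997-01-30.

1997-01-30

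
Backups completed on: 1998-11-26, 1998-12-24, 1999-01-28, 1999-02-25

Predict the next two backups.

1999-03-25, 1999-04-22

All dates are Thursdays, 28, 35, 28 days apart.
Specifically, the 4th Thursday of each month.
4th Thursday of March 1999: 1999-03-25.
4th Thursday of April 1999: 1999-04-22.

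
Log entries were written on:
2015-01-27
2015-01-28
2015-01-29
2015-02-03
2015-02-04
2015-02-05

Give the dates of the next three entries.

2015-02-10, 2015-02-11, 2015-02-12

The gap pattern 1, 1, 5, 1, 1 repeats every 3 events.
These are the Tuesdays, Wednesdays and Thursdays of each week.
Next Tuesday: 2015-02-10.
Next Wednesday: 2015-02-11.
Next Thursday: 2015-02-12.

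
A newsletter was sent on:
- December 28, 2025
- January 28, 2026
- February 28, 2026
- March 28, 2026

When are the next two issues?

The day-of-month is always 28 (31, 31, 28 days between events).
So this recurs on the 28th of each month.
April 2026: April 28, 2026.
Next: May 2026 → May 28, 2026.

April 28, 2026; May 28, 2026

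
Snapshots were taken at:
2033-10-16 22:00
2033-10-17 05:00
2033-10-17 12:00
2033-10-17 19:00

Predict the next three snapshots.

2033-10-18 02:00, 2033-10-18 09:00, 2033-10-18 16:00

Gaps: 7, 7, 7 hours — each event is 7 hours after the previous one.
2033-10-17 19:00 + 7 h = 2033-10-18 02:00.
2033-10-18 02:00 + 7 h = 2033-10-18 09:00.
2033-10-18 09:00 + 7 h = 2033-10-18 16:00.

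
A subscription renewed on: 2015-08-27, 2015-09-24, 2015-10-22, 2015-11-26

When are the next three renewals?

All dates are Thursdays, 28, 28, 35 days apart.
Specifically, the 4th Thursday of each month.
December 2015 — 4th Thursday is 2015-12-24.
January 2016 — 4th Thursday is 2016-01-28.
4th Thursday of February 2016: 2016-02-25.

2015-12-24, 2016-01-28, 2016-02-25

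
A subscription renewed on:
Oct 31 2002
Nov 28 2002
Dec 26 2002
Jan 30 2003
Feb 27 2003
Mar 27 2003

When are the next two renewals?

Apr 24 2003, May 29 2003

These are Thursdays with 28, 28, 35, 28, 28-day gaps.
Each is the final Thursday of its month — Oct 31 2002 is past the 28th, so '4th Thursday' doesn't fit.
Last Thursday of April 2003: Apr 24 2003.
Last Thursday of May 2003: May 29 2003.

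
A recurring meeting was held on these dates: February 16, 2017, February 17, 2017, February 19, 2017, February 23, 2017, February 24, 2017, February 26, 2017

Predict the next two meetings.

Every event lands on a Thursday or Friday or Sunday (gaps cycle 1, 2, 4, 1, 2).
So the schedule is: every Thursday, Friday and Sunday.
The following Thursday is March 2, 2017.
Next Friday: March 3, 2017.

March 2, 2017; March 3, 2017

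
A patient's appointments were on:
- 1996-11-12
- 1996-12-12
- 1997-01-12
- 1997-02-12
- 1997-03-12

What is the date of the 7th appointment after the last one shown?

1997-10-12

Gaps: 30, 31, 31, 28 days — not constant. Every event is on the 12th of the month.
Pattern: the 12th of each month.
Next: April 1997 → 1997-04-12.
Next: May 1997 → 1997-05-12.
June 1997: 1997-06-12.
Next: July 1997 → 1997-07-12.
Next: August 1997 → 1997-08-12.
Next: September 1997 → 1997-09-12.
Next: October 1997 → 1997-10-12.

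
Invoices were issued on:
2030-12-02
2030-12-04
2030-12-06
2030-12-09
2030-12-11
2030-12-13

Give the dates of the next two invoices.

Every event lands on a Monday or Wednesday or Friday (gaps cycle 2, 2, 3, 2, 2).
So the schedule is: every Monday, Wednesday and Friday.
Next Monday: 2030-12-16.
Next Wednesday: 2030-12-18.

2030-12-16, 2030-12-18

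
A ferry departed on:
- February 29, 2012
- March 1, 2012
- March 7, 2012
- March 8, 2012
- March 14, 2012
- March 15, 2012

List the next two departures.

Every event lands on a Wednesday or Thursday (gaps cycle 1, 6, 1, 6, 1).
So the schedule is: every Wednesday and Thursday.
Next Wednesday: March 21, 2012.
The following Thursday is March 22, 2012.

March 21, 2012; March 22, 2012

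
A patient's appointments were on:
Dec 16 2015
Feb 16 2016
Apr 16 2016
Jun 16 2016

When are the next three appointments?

Aug 16 2016, Oct 16 2016, Dec 16 2016

Each date is the 16th; the gaps (62, 60, 61) track the month lengths.
The rule is the 16th of every 2 months.
Next: August 2016 → Aug 16 2016.
October 2016: Oct 16 2016.
December 2016: Dec 16 2016.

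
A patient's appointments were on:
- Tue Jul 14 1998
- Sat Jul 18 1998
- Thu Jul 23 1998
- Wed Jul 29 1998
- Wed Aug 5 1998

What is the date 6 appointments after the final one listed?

Intervals are 4, 5, 6, 7 days — an arithmetic progression with common difference 1.
Next gap: 8 days. Wed Aug 5 1998 + 8 days = Thu Aug 13 1998.
Next gap: 9 days. Thu Aug 13 1998 + 9 days = Sat Aug 22 1998.
Next gap: 10 days. Sat Aug 22 1998 + 10 days = Tue Sep 1 1998.
Next gap: 11 days. Tue Sep 1 1998 + 11 days = Sat Sep 12 1998.
Next gap: 12 days. Sat Sep 12 1998 + 12 days = Thu Sep 24 1998.
Next gap: 13 days. Thu Sep 24 1998 + 13 days = Wed Oct 7 1998.

Wed Oct 7 1998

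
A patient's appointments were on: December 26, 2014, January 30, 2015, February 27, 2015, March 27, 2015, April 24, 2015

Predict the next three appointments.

May 29, 2015; June 26, 2015; July 31, 2015

These are Fridays with 35, 28, 28, 28-day gaps.
Each is the final Friday of its month — January 30, 2015 is past the 28th, so '4th Friday' doesn't fit.
Last Friday of May 2015: May 29, 2015.
Last Friday of June 2015: June 26, 2015.
July 2015 ends with Friday July 31, 2015.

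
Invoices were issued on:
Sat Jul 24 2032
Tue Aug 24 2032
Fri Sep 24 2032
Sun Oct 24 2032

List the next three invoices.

Wed Nov 24 2032, Fri Dec 24 2032, Mon Jan 24 2033

The day-of-month is always 24 (31, 31, 30 days between events).
So this recurs on the 24th of each month.
Next: November 2032 → Wed Nov 24 2032.
December 2032: Fri Dec 24 2032.
January 2033: Mon Jan 24 2033.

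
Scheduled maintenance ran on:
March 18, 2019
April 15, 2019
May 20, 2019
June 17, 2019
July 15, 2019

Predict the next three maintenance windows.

August 19, 2019; September 16, 2019; October 21, 2019

These are Mondays at 28- or 35-day spacing (28, 35, 28, 28).
The pattern: 3rd Monday of the month.
August 2019 — 3rd Monday is August 19, 2019.
September 2019 — 3rd Monday is September 16, 2019.
October 2019 — 3rd Monday is October 21, 2019.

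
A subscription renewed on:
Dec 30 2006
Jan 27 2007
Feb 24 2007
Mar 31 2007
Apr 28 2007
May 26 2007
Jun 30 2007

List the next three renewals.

Jul 28 2007, Aug 25 2007, Sep 29 2007

All Saturdays; the gaps (28, 28, 35, 28, 28, 35) vary with month length.
This is the last Saturday of each month.
July 2007 ends with Saturday Jul 28 2007.
Last Saturday of August 2007: Aug 25 2007.
September 2007 ends with Saturday Sep 29 2007.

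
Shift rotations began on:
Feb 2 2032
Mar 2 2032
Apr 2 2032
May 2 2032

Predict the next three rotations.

Gaps: 29, 31, 30 days — not constant. Every event is on the 2nd of the month.
Pattern: the 2nd of each month.
Next: June 2032 → Jun 2 2032.
Next: July 2032 → Jul 2 2032.
Next: August 2032 → Aug 2 2032.

Jun 2 2032, Jul 2 2032, Aug 2 2032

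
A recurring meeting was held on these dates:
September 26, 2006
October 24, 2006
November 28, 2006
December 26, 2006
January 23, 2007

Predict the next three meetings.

February 27, 2007; March 27, 2007; April 24, 2007

Gaps: 28, 35, 28, 28 days — a mix of 28 and 35. Every date is a Tuesday.
Each is the 4th Tuesday of its month.
February 2007 — 4th Tuesday is February 27, 2007.
March 2007 — 4th Tuesday is March 27, 2007.
4th Tuesday of April 2007: April 24, 2007.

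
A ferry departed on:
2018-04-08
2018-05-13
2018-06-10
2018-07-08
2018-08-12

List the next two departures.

2018-09-09, 2018-10-14

These are Sundays at 28- or 35-day spacing (35, 28, 28, 35).
The pattern: 2nd Sunday of the month.
2nd Sunday of September 2018: 2018-09-09.
2nd Sunday of October 2018: 2018-10-14.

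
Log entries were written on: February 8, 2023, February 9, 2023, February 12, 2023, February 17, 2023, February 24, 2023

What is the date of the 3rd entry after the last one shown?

Gaps: 1, 3, 5, 7 days — each gap is 2 larger than the previous one.
Next gap: 9 days. February 24, 2023 + 9 days = March 5, 2023.
Next gap: 11 days. March 5, 2023 + 11 days = March 16, 2023.
Next gap: 13 days. March 16, 2023 + 13 days = March 29, 2023.

March 29, 2023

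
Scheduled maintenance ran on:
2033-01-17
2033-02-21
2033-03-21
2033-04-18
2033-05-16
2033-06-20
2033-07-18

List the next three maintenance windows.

These are Mondays at 28- or 35-day spacing (35, 28, 28, 28, 35, 28).
The pattern: 3rd Monday of the month.
August 2033 — 3rd Monday is 2033-08-15.
3rd Monday of September 2033: 2033-09-19.
October 2033 — 3rd Monday is 2033-10-17.

2033-08-15, 2033-09-19, 2033-10-17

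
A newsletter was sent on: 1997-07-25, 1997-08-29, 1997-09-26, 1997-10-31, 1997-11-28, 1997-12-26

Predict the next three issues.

Every date is a Friday; gaps 35, 28, 35, 28, 28 days.
Each is the last Friday of its month (at least one falls on the 29th or later, ruling out '4th Friday').
Last Friday of January 1998: 1998-01-30.
February 1998 ends with Friday 1998-02-27.
Last Friday of March 1998: 1998-03-27.

1998-01-30, 1998-02-27, 1998-03-27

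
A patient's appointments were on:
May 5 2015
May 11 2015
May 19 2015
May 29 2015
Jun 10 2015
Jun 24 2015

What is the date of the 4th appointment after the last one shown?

Intervals are 6, 8, 10, 12, 14 days — an arithmetic progression with common difference 2.
Next gap: 16 days. Jun 24 2015 + 16 days = Jul 10 2015.
Next gap: 18 days. Jul 10 2015 + 18 days = Jul 28 2015.
Next gap: 20 days. Jul 28 2015 + 20 days = Aug 17 2015.
Next gap: 22 days. Aug 17 2015 + 22 days = Sep 8 2015.

Sep 8 2015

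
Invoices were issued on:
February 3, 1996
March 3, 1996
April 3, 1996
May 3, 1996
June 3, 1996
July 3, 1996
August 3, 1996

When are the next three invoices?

September 3, 1996; October 3, 1996; November 3, 1996

The day-of-month is always 3 (29, 31, 30, 31, 30, 31 days between events).
So this recurs on the 3rd of each month.
September 1996: September 3, 1996.
Next: October 1996 → October 3, 1996.
November 1996: November 3, 1996.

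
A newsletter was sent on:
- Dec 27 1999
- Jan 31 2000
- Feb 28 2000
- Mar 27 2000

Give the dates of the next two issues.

Every date is a Monday; gaps 35, 28, 28 days.
Each is the last Monday of its month (at least one falls on the 29th or later, ruling out '4th Monday').
Last Monday of April 2000: Apr 24 2000.
May 2000 ends with Monday May 29 2000.

Apr 24 2000, May 29 2000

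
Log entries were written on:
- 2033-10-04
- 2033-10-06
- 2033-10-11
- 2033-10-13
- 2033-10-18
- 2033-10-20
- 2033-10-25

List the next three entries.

2033-10-27, 2033-11-01, 2033-11-03

The gap pattern 2, 5, 2, 5, 2, 5 repeats every 2 events.
These are the Tuesdays and Thursdays of each week.
The following Thursday is 2033-10-27.
Next Tuesday: 2033-11-01.
The following Thursday is 2033-11-03.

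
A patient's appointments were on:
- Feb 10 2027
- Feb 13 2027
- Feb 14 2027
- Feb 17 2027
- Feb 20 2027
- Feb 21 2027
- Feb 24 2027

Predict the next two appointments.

Feb 27 2027, Feb 28 2027

The gap pattern 3, 1, 3, 3, 1, 3 repeats every 3 events.
These are the Wednesdays, Saturdays and Sundays of each week.
The following Saturday is Feb 27 2027.
Next Sunday: Feb 28 2027.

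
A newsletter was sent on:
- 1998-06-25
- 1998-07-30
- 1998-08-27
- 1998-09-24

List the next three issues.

Every date is a Thursday; gaps 35, 28, 28 days.
Each is the last Thursday of its month (at least one falls on the 29th or later, ruling out '4th Thursday').
October 1998 ends with Thursday 1998-10-29.
November 1998 ends with Thursday 1998-11-26.
December 1998 ends with Thursday 1998-12-31.

1998-10-29, 1998-11-26, 1998-12-31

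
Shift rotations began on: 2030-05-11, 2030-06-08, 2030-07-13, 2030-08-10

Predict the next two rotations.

2030-09-14, 2030-10-12

All dates are Saturdays, 28, 35, 28 days apart.
Specifically, the 2nd Saturday of each month.
September 2030 — 2nd Saturday is 2030-09-14.
2nd Saturday of October 2030: 2030-10-12.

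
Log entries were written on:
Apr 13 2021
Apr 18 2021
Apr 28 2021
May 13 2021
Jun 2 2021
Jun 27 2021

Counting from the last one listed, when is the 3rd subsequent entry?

The spacing grows by 5 each time: 5, 10, 15, 20, 25 days.
Next gap: 30 days. Jun 27 2021 + 30 days = Jul 27 2021.
Next gap: 35 days. Jul 27 2021 + 35 days = Aug 31 2021.
Next gap: 40 days. Aug 31 2021 + 40 days = Oct 10 2021.

Oct 10 2021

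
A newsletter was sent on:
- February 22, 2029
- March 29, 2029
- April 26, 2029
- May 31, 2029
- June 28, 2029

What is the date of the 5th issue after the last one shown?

November 29, 2029

All Thursdays; the gaps (35, 28, 35, 28) vary with month length.
This is the last Thursday of each month.
July 2029 ends with Thursday July 26, 2029.
August 2029 ends with Thursday August 30, 2029.
September 2029 ends with Thursday September 27, 2029.
Last Thursday of October 2029: October 25, 2029.
Last Thursday of November 2029: November 29, 2029.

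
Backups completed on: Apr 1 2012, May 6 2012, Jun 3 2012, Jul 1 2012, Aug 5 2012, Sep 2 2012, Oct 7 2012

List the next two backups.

Gaps: 35, 28, 28, 35, 28, 35 days — a mix of 28 and 35. Every date is a Sunday.
Each is the 1st Sunday of its month.
1st Sunday of November 2012: Nov 4 2012.
1st Sunday of December 2012: Dec 2 2012.

Nov 4 2012, Dec 2 2012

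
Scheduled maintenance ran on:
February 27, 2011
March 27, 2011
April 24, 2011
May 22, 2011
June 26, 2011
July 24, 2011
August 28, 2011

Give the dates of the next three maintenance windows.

September 25, 2011; October 23, 2011; November 27, 2011

Gaps: 28, 28, 28, 35, 28, 35 days — a mix of 28 and 35. Every date is a Sunday.
Each is the 4th Sunday of its month.
September 2011 — 4th Sunday is September 25, 2011.
4th Sunday of October 2011: October 23, 2011.
November 2011 — 4th Sunday is November 27, 2011.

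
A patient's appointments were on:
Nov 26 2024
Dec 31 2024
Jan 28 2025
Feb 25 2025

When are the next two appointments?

Mar 25 2025, Apr 29 2025

Every date is a Tuesday; gaps 35, 28, 28 days.
Each is the last Tuesday of its month (at least one falls on the 29th or later, ruling out '4th Tuesday').
March 2025 ends with Tuesday Mar 25 2025.
Last Tuesday of April 2025: Apr 29 2025.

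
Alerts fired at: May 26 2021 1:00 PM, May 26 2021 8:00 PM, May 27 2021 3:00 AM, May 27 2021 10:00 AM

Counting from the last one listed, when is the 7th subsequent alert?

Gaps: 7, 7, 7 hours — each event is 7 hours after the previous one.
May 27 2021 10:00 AM + 7 h = May 27 2021 5:00 PM.
May 27 2021 5:00 PM + 7 h = May 28 2021 12:00 AM.
May 28 2021 12:00 AM + 7 h = May 28 2021 7:00 AM.
May 28 2021 7:00 AM + 7 h = May 28 2021 2:00 PM.
May 28 2021 2:00 PM + 7 h = May 28 2021 9:00 PM.
May 28 2021 9:00 PM + 7 h = May 29 2021 4:00 AM.
May 29 2021 4:00 AM + 7 h = May 29 2021 11:00 AM.

May 29 2021 11:00 AM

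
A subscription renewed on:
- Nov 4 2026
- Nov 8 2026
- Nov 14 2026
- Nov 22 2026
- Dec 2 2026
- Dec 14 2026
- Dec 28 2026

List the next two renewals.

Jan 13 2027, Jan 31 2027

Gaps: 4, 6, 8, 10, 12, 14 days — each gap is 2 larger than the previous one.
Next gap: 16 days. Dec 28 2026 + 16 days = Jan 13 2027.
Next gap: 18 days. Jan 13 2027 + 18 days = Jan 31 2027.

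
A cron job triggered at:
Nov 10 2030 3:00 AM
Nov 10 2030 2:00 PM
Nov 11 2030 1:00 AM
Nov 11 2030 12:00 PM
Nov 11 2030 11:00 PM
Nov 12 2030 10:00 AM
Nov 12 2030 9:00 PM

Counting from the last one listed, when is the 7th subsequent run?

The interval is a steady 11 hours (11, 11, 11, 11, 11, 11).
Nov 12 2030 9:00 PM + 11 h = Nov 13 2030 8:00 AM.
Nov 13 2030 8:00 AM + 11 h = Nov 13 2030 7:00 PM.
Nov 13 2030 7:00 PM + 11 h = Nov 14 2030 6:00 AM.
Nov 14 2030 6:00 AM + 11 h = Nov 14 2030 5:00 PM.
Nov 14 2030 5:00 PM + 11 h = Nov 15 2030 4:00 AM.
Nov 15 2030 4:00 AM + 11 h = Nov 15 2030 3:00 PM.
Nov 15 2030 3:00 PM + 11 h = Nov 16 2030 2:00 AM.

Nov 16 2030 2:00 AM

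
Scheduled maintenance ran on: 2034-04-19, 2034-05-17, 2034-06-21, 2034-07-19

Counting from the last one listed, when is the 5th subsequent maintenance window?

These are Wednesdays at 28- or 35-day spacing (28, 35, 28).
The pattern: 3rd Wednesday of the month.
August 2034 — 3rd Wednesday is 2034-08-16.
3rd Wednesday of September 2034: 2034-09-20.
October 2034 — 3rd Wednesday is 2034-10-18.
November 2034 — 3rd Wednesday is 2034-11-15.
December 2034 — 3rd Wednesday is 2034-12-20.

2034-12-20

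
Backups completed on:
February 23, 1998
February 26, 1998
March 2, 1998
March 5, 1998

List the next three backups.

March 9, 1998; March 12, 1998; March 16, 1998

Gaps: 3, 4, 3 days — not constant, but cyclic with period 2.
The events fall on every Monday and Thursday.
Next Monday: March 9, 1998.
The following Thursday is March 12, 1998.
The following Monday is March 16, 1998.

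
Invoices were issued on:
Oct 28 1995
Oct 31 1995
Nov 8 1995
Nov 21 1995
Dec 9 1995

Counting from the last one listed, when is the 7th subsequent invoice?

Aug 31 1996

Intervals are 3, 8, 13, 18 days — an arithmetic progression with common difference 5.
Next gap: 23 days. Dec 9 1995 + 23 days = Jan 1 1996.
Next gap: 28 days. Jan 1 1996 + 28 days = Jan 29 1996.
Next gap: 33 days. Jan 29 1996 + 33 days = Mar 2 1996.
Next gap: 38 days. Mar 2 1996 + 38 days = Apr 9 1996.
Next gap: 43 days. Apr 9 1996 + 43 days = May 22 1996.
Next gap: 48 days. May 22 1996 + 48 days = Jul 9 1996.
Next gap: 53 days. Jul 9 1996 + 53 days = Aug 31 1996.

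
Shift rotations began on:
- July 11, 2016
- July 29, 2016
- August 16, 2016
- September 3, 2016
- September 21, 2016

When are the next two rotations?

October 9, 2016; October 27, 2016

Gaps between consecutive events: 18, 18, 18, 18 days — a constant 18-day interval.
September 21, 2016 + 18 days = October 9, 2016.
October 9, 2016 + 18 days = October 27, 2016.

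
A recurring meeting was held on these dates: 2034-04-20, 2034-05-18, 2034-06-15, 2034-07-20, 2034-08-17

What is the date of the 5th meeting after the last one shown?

2035-01-18

These are Thursdays at 28- or 35-day spacing (28, 28, 35, 28).
The pattern: 3rd Thursday of the month.
3rd Thursday of September 2034: 2034-09-21.
3rd Thursday of October 2034: 2034-10-19.
November 2034 — 3rd Thursday is 2034-11-16.
3rd Thursday of December 2034: 2034-12-21.
January 2035 — 3rd Thursday is 2035-01-18.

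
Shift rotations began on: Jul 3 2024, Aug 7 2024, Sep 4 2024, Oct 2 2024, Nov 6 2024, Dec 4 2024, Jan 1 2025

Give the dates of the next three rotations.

All dates are Wednesdays, 35, 28, 28, 35, 28, 28 days apart.
Specifically, the 1st Wednesday of each month.
1st Wednesday of February 2025: Feb 5 2025.
1st Wednesday of March 2025: Mar 5 2025.
1st Wednesday of April 2025: Apr 2 2025.

Feb 5 2025, Mar 5 2025, Apr 2 2025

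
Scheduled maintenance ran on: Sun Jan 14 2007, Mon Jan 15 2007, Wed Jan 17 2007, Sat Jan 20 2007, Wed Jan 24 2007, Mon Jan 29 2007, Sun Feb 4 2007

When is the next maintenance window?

Sun Feb 11 2007

Gaps: 1, 2, 3, 4, 5, 6 days — each gap is 1 larger than the previous one.
Next gap: 7 days. Sun Feb 4 2007 + 7 days = Sun Feb 11 2007.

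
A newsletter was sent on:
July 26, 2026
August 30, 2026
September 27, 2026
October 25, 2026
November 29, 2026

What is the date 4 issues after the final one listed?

March 28, 2027

Every date is a Sunday; gaps 35, 28, 28, 35 days.
Each is the last Sunday of its month (at least one falls on the 29th or later, ruling out '4th Sunday').
Last Sunday of December 2026: December 27, 2026.
January 2027 ends with Sunday January 31, 2027.
February 2027 ends with Sunday February 28, 2027.
Last Sunday of March 2027: March 28, 2027.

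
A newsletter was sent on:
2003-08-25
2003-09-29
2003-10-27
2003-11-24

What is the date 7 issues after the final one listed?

Every date is a Monday; gaps 35, 28, 28 days.
Each is the last Monday of its month (at least one falls on the 29th or later, ruling out '4th Monday').
Last Monday of December 2003: 2003-12-29.
Last Monday of January 2004: 2004-01-26.
Last Monday of February 2004: 2004-02-23.
March 2004 ends with Monday 2004-03-29.
Last Monday of April 2004: 2004-04-26.
Last Monday of May 2004: 2004-05-31.
Last Monday of June 2004: 2004-06-28.

2004-06-28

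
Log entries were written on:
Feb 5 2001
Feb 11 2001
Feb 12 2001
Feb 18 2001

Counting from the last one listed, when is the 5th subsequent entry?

The gap pattern 6, 1, 6 repeats every 2 events.
These are the Mondays and Sundays of each week.
The following Monday is Feb 19 2001.
The following Sunday is Feb 25 2001.
Next Monday: Feb 26 2001.
Next Sunday: Mar 4 2001.
Next Monday: Mar 5 2001.

Mar 5 2001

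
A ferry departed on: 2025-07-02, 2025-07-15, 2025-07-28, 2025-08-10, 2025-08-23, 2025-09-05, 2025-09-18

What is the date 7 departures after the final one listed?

2025-12-18

Every event comes 13 days after the last (13, 13, 13, 13, 13, 13).
2025-09-18 + 13 days = 2025-10-01.
2025-10-01 + 13 days = 2025-10-14.
2025-10-14 + 13 days = 2025-10-27.
2025-10-27 + 13 days = 2025-11-09.
2025-11-09 + 13 days = 2025-11-22.
2025-11-22 + 13 days = 2025-12-05.
2025-12-05 + 13 days = 2025-12-18.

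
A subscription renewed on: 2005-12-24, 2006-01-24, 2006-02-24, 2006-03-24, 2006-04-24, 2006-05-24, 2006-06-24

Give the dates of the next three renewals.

2006-07-24, 2006-08-24, 2006-09-24

Gaps: 31, 31, 28, 31, 30, 31 days — not constant. Every event is on the 24th of the month.
Pattern: the 24th of each month.
July 2006: 2006-07-24.
August 2006: 2006-08-24.
Next: September 2006 → 2006-09-24.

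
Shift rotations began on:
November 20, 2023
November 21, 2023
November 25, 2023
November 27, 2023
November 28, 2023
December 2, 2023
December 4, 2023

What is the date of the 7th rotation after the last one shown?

Every event lands on a Monday or Tuesday or Saturday (gaps cycle 1, 4, 2, 1, 4, 2).
So the schedule is: every Monday, Tuesday and Saturday.
The following Tuesday is December 5, 2023.
Next Saturday: December 9, 2023.
The following Monday is December 11, 2023.
The following Tuesday is December 12, 2023.
The following Saturday is December 16, 2023.
The following Monday is December 18, 2023.
Next Tuesday: December 19, 2023.

December 19, 2023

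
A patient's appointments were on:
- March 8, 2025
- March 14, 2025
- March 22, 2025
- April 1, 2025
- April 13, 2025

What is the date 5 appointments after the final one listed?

Gaps: 6, 8, 10, 12 days — each gap is 2 larger than the previous one.
Next gap: 14 days. April 13, 2025 + 14 days = April 27, 2025.
Next gap: 16 days. April 27, 2025 + 16 days = May 13, 2025.
Next gap: 18 days. May 13, 2025 + 18 days = May 31, 2025.
Next gap: 20 days. May 31, 2025 + 20 days = June 20, 2025.
Next gap: 22 days. June 20, 2025 + 22 days = July 12, 2025.

July 12, 2025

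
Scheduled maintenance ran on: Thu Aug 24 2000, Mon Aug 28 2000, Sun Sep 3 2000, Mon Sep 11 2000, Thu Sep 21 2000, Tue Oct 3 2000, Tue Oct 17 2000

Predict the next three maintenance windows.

The spacing grows by 2 each time: 4, 6, 8, 10, 12, 14 days.
Next gap: 16 days. Tue Oct 17 2000 + 16 days = Thu Nov 2 2000.
Next gap: 18 days. Thu Nov 2 2000 + 18 days = Mon Nov 20 2000.
Next gap: 20 days. Mon Nov 20 2000 + 20 days = Sun Dec 10 2000.

Thu Nov 2 2000, Mon Nov 20 2000, Sun Dec 10 2000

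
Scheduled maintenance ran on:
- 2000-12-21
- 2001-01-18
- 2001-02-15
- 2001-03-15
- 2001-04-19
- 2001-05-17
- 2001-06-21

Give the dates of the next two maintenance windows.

These are Thursdays at 28- or 35-day spacing (28, 28, 28, 35, 28, 35).
The pattern: 3rd Thursday of the month.
3rd Thursday of July 2001: 2001-07-19.
3rd Thursday of August 2001: 2001-08-16.

2001-07-19, 2001-08-16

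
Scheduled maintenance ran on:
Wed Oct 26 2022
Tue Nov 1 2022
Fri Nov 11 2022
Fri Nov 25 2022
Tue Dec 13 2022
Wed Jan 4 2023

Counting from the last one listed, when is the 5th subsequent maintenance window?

The spacing grows by 4 each time: 6, 10, 14, 18, 22 days.
Next gap: 26 days. Wed Jan 4 2023 + 26 days = Mon Jan 30 2023.
Next gap: 30 days. Mon Jan 30 2023 + 30 days = Wed Mar 1 2023.
Next gap: 34 days. Wed Mar 1 2023 + 34 days = Tue Apr 4 2023.
Next gap: 38 days. Tue Apr 4 2023 + 38 days = Fri May 12 2023.
Next gap: 42 days. Fri May 12 2023 + 42 days = Fri Jun 23 2023.

Fri Jun 23 2023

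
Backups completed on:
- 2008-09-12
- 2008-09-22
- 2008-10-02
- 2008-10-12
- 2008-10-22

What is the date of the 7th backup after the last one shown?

2008-12-31

The spacing is 10, 10, 10, 10 days — always 10 days.
2008-10-22 + 10 days = 2008-11-01.
2008-11-01 + 10 days = 2008-11-11.
2008-11-11 + 10 days = 2008-11-21.
2008-11-21 + 10 days = 2008-12-01.
2008-12-01 + 10 days = 2008-12-11.
2008-12-11 + 10 days = 2008-12-21.
2008-12-21 + 10 days = 2008-12-31.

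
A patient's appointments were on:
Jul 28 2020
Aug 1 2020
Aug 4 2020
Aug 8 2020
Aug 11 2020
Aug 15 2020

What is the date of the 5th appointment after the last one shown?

Sep 1 2020

Every event lands on a Tuesday or Saturday (gaps cycle 4, 3, 4, 3, 4).
So the schedule is: every Tuesday and Saturday.
The following Tuesday is Aug 18 2020.
The following Saturday is Aug 22 2020.
Next Tuesday: Aug 25 2020.
The following Saturday is Aug 29 2020.
Next Tuesday: Sep 1 2020.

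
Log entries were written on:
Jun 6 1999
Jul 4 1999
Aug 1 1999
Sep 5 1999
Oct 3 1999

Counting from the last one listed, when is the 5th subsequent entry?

All dates are Sundays, 28, 28, 35, 28 days apart.
Specifically, the 1st Sunday of each month.
1st Sunday of November 1999: Nov 7 1999.
1st Sunday of December 1999: Dec 5 1999.
1st Sunday of January 2000: Jan 2 2000.
February 2000 — 1st Sunday is Feb 6 2000.
March 2000 — 1st Sunday is Mar 5 2000.

Mar 5 2000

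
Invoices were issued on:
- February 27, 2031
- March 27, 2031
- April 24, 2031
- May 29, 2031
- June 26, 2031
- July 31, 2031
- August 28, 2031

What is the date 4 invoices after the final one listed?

All Thursdays; the gaps (28, 28, 35, 28, 35, 28) vary with month length.
This is the last Thursday of each month.
September 2031 ends with Thursday September 25, 2031.
Last Thursday of October 2031: October 30, 2031.
November 2031 ends with Thursday November 27, 2031.
Last Thursday of December 2031: December 25, 2031.

December 25, 2031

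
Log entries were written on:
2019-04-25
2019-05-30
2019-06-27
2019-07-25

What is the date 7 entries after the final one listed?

2020-02-27

Every date is a Thursday; gaps 35, 28, 28 days.
Each is the last Thursday of its month (at least one falls on the 29th or later, ruling out '4th Thursday').
Last Thursday of August 2019: 2019-08-29.
Last Thursday of September 2019: 2019-09-26.
October 2019 ends with Thursday 2019-10-31.
November 2019 ends with Thursday 2019-11-28.
December 2019 ends with Thursday 2019-12-26.
January 2020 ends with Thursday 2020-01-30.
Last Thursday of February 2020: 2020-02-27.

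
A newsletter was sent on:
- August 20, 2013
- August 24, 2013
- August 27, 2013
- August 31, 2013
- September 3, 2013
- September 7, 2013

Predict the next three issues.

September 10, 2013; September 14, 2013; September 17, 2013

Gaps: 4, 3, 4, 3, 4 days — not constant, but cyclic with period 2.
The events fall on every Tuesday and Saturday.
Next Tuesday: September 10, 2013.
Next Saturday: September 14, 2013.
Next Tuesday: September 17, 2013.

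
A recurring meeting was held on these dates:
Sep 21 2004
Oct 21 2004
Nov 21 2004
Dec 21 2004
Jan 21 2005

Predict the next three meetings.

Feb 21 2005, Mar 21 2005, Apr 21 2005

Gaps: 30, 31, 30, 31 days — not constant. Every event is on the 21st of the month.
Pattern: the 21st of each month.
Next: February 2005 → Feb 21 2005.
March 2005: Mar 21 2005.
April 2005: Apr 21 2005.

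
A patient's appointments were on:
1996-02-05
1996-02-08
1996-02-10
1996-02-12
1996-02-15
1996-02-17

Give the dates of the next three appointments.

The gap pattern 3, 2, 2, 3, 2 repeats every 3 events.
These are the Mondays, Thursdays and Saturdays of each week.
Next Monday: 1996-02-19.
Next Thursday: 1996-02-22.
Next Saturday: 1996-02-24.

1996-02-19, 1996-02-22, 1996-02-24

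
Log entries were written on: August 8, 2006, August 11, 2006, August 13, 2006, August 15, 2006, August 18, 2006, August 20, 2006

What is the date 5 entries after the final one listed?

Every event lands on a Tuesday or Friday or Sunday (gaps cycle 3, 2, 2, 3, 2).
So the schedule is: every Tuesday, Friday and Sunday.
Next Tuesday: August 22, 2006.
The following Friday is August 25, 2006.
The following Sunday is August 27, 2006.
Next Tuesday: August 29, 2006.
Next Friday: September 1, 2006.

September 1, 2006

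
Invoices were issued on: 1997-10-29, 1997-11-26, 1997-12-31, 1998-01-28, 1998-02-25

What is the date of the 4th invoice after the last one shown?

1998-06-24

Every date is a Wednesday; gaps 28, 35, 28, 28 days.
Each is the last Wednesday of its month (at least one falls on the 29th or later, ruling out '4th Wednesday').
March 1998 ends with Wednesday 1998-03-25.
Last Wednesday of April 1998: 1998-04-29.
Last Wednesday of May 1998: 1998-05-27.
Last Wednesday of June 1998: 1998-06-24.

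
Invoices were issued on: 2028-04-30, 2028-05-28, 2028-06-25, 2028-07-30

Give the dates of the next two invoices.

All Sundays; the gaps (28, 28, 35) vary with month length.
This is the last Sunday of each month.
August 2028 ends with Sunday 2028-08-27.
Last Sunday of September 2028: 2028-09-24.

2028-08-27, 2028-09-24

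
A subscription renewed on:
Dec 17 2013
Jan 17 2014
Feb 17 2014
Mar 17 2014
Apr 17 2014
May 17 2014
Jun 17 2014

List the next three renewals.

Jul 17 2014, Aug 17 2014, Sep 17 2014

Gaps: 31, 31, 28, 31, 30, 31 days — not constant. Every event is on the 17th of the month.
Pattern: the 17th of each month.
Next: July 2014 → Jul 17 2014.
Next: August 2014 → Aug 17 2014.
September 2014: Sep 17 2014.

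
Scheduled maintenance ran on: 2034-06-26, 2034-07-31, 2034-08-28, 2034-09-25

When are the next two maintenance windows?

2034-10-30, 2034-11-27

Every date is a Monday; gaps 35, 28, 28 days.
Each is the last Monday of its month (at least one falls on the 29th or later, ruling out '4th Monday').
October 2034 ends with Monday 2034-10-30.
Last Monday of November 2034: 2034-11-27.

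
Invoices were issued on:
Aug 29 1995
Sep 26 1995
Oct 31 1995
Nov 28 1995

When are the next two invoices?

Dec 26 1995, Jan 30 1996

Every date is a Tuesday; gaps 28, 35, 28 days.
Each is the last Tuesday of its month (at least one falls on the 29th or later, ruling out '4th Tuesday').
December 1995 ends with Tuesday Dec 26 1995.
Last Tuesday of January 1996: Jan 30 1996.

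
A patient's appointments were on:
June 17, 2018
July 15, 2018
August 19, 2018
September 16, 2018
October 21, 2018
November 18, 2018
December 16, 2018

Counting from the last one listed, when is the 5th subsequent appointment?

These are Sundays at 28- or 35-day spacing (28, 35, 28, 35, 28, 28).
The pattern: 3rd Sunday of the month.
January 2019 — 3rd Sunday is January 20, 2019.
February 2019 — 3rd Sunday is February 17, 2019.
March 2019 — 3rd Sunday is March 17, 2019.
3rd Sunday of April 2019: April 21, 2019.
3rd Sunday of May 2019: May 19, 2019.

May 19, 2019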